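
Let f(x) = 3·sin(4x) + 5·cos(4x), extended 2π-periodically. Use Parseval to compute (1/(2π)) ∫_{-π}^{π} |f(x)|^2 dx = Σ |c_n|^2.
Σ |c_n|^2 = 17

Expand |f|^2 and use orthogonality of {sin(nx), cos(mx)} on [-π, π]:
  ∫_{-π}^{π} sin(nx)^2 dx = π, ∫ cos(mx)^2 dx = π, and cross terms integrate to 0.
So ∫_{-π}^{π} f(x)^2 dx = 3^2 · π + 5^2 · π = (9 + 25)π.
Divide by 2π: (9 + 25)/2 = 17.
By Parseval, this equals Σ |c_n|^2.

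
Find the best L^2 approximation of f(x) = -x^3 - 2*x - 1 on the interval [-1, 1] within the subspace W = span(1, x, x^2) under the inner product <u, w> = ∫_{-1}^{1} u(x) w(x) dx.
g(x) = -13*x/5 - 1

The best approximation g ∈ W is the orthogonal projection of f onto W. Writing g = a_0 + a_1 x + a_2 x^2, the coefficients solve the normal equations G · a = b where
  G_{ij} = <φ_i, φ_j> and b_i = <f, φ_i>, with φ_0 = 1, φ_1 = x, φ_2 = x^2.
G =
  [2, 0, 2/3]
  [0, 2/3, 0]
  [2/3, 0, 2/5],
b = (-2, -26/15, -2/3).
Solving gives a_0 = -1, a_1 = -13/5, a_2 = 0, so
  g(x) = -13*x/5 - 1.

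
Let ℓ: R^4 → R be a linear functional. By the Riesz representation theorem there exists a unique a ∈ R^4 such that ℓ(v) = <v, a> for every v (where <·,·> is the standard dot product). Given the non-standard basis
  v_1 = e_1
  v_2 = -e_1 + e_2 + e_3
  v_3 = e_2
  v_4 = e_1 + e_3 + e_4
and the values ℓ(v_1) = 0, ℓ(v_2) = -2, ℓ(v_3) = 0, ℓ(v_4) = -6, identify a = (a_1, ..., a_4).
a = (0, 0, -2, -4)

Write a = (a_1, ..., a_4) in the standard basis. For each basis vector v_i, ℓ(v_i) = <v_i, a> is a linear equation in the a_j's. Collect the n equations into a matrix system V a = ℓ, where row i of V is v_i (expressed in the standard basis). Since V is invertible (lower-triangular with 1s on the diagonal, up to permutation), solve by back-substitution:
  V =
[[1, 0, 0, 0],
 [-1, 1, 1, 0],
 [0, 1, 0, 0],
 [1, 0, 1, 1]]
  V a = (0, -2, 0, -6)
Solving gives a = (0, 0, -2, -4).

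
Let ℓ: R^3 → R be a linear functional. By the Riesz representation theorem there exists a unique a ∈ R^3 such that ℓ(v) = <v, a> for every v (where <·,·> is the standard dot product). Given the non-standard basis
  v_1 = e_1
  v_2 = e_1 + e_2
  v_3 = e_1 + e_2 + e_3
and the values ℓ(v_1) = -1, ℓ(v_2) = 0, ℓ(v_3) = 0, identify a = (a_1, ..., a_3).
a = (-1, 1, 0)

Write a = (a_1, ..., a_3) in the standard basis. For each basis vector v_i, ℓ(v_i) = <v_i, a> is a linear equation in the a_j's. Collect the n equations into a matrix system V a = ℓ, where row i of V is v_i (expressed in the standard basis). Since V is invertible (lower-triangular with 1s on the diagonal, up to permutation), solve by back-substitution:
  V =
[[1, 0, 0],
 [1, 1, 0],
 [1, 1, 1]]
  V a = (-1, 0, 0)
Solving gives a = (-1, 1, 0).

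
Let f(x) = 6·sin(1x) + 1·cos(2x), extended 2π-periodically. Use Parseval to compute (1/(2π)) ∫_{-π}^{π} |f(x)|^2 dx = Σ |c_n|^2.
Σ |c_n|^2 = 37/2

Expand |f|^2 and use orthogonality of {sin(nx), cos(mx)} on [-π, π]:
  ∫_{-π}^{π} sin(nx)^2 dx = π, ∫ cos(mx)^2 dx = π, and cross terms integrate to 0.
So ∫_{-π}^{π} f(x)^2 dx = 6^2 · π + 1^2 · π = (36 + 1)π.
Divide by 2π: (36 + 1)/2 = 37/2.
By Parseval, this equals Σ |c_n|^2.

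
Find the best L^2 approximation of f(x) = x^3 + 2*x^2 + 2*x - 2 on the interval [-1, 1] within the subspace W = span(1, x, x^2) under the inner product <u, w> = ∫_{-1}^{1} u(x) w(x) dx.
g(x) = 2*x^2 + 13*x/5 - 2

The best approximation g ∈ W is the orthogonal projection of f onto W. Writing g = a_0 + a_1 x + a_2 x^2, the coefficients solve the normal equations G · a = b where
  G_{ij} = <φ_i, φ_j> and b_i = <f, φ_i>, with φ_0 = 1, φ_1 = x, φ_2 = x^2.
G =
  [2, 0, 2/3]
  [0, 2/3, 0]
  [2/3, 0, 2/5],
b = (-8/3, 26/15, -8/15).
Solving gives a_0 = -2, a_1 = 13/5, a_2 = 2, so
  g(x) = 2*x^2 + 13*x/5 - 2.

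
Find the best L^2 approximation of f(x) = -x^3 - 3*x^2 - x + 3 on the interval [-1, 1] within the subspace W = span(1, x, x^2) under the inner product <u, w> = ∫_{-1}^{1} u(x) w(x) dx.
g(x) = -3*x^2 - 8*x/5 + 3

The best approximation g ∈ W is the orthogonal projection of f onto W. Writing g = a_0 + a_1 x + a_2 x^2, the coefficients solve the normal equations G · a = b where
  G_{ij} = <φ_i, φ_j> and b_i = <f, φ_i>, with φ_0 = 1, φ_1 = x, φ_2 = x^2.
G =
  [2, 0, 2/3]
  [0, 2/3, 0]
  [2/3, 0, 2/5],
b = (4, -16/15, 4/5).
Solving gives a_0 = 3, a_1 = -8/5, a_2 = -3, so
  g(x) = -3*x^2 - 8*x/5 + 3.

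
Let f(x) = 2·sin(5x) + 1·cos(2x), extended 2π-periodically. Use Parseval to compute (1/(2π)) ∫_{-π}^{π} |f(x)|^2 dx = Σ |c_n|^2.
Σ |c_n|^2 = 5/2

Expand |f|^2 and use orthogonality of {sin(nx), cos(mx)} on [-π, π]:
  ∫_{-π}^{π} sin(nx)^2 dx = π, ∫ cos(mx)^2 dx = π, and cross terms integrate to 0.
So ∫_{-π}^{π} f(x)^2 dx = 2^2 · π + 1^2 · π = (4 + 1)π.
Divide by 2π: (4 + 1)/2 = 5/2.
By Parseval, this equals Σ |c_n|^2.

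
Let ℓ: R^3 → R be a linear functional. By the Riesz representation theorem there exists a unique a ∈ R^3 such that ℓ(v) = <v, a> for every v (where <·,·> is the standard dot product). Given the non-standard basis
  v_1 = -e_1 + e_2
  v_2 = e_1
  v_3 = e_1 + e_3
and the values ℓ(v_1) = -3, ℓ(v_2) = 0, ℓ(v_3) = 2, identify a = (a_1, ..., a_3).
a = (0, -3, 2)

Write a = (a_1, ..., a_3) in the standard basis. For each basis vector v_i, ℓ(v_i) = <v_i, a> is a linear equation in the a_j's. Collect the n equations into a matrix system V a = ℓ, where row i of V is v_i (expressed in the standard basis). Since V is invertible (lower-triangular with 1s on the diagonal, up to permutation), solve by back-substitution:
  V =
[[-1, 1, 0],
 [1, 0, 0],
 [1, 0, 1]]
  V a = (-3, 0, 2)
Solving gives a = (0, -3, 2).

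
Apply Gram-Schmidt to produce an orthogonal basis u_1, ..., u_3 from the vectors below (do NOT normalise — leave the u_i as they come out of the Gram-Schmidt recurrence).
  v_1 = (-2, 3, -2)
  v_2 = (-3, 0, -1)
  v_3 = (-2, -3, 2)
Orthogonal basis:
  u_1 = (-2, 3, -2)
  u_2 = (-35/17, -24/17, -1/17)
  u_3 = (-18/53, 24/53, 54/53)

Apply the Gram-Schmidt recurrence
  u_1 = v_1
  u_i = v_i − Σ_{j<i} ((v_i · u_j) / (u_j · u_j)) · u_j.

Step by step this gives:
  u_1 = (-2, 3, -2)
  u_2 = (-35/17, -24/17, -1/17)
  u_3 = (-18/53, 24/53, 54/53)

Orthogonality check:
  u_2 · u_1 = 0 (should be 0)
  u_3 · u_1 = 0 (should be 0)
  u_3 · u_2 = 0 (should be 0)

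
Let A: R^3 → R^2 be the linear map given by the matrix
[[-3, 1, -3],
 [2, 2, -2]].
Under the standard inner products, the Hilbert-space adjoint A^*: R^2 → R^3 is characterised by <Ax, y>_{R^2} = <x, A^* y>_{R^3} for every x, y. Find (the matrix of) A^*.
A^* = A^T =
[[-3, 2],
 [1, 2],
 [-3, -2]]

For real matrices with standard dot products, the defining identity <Ax, y> = <x, A^* y> gives (Ax)^T y = x^T (A^*) y, i.e. x^T A^T y = x^T (A^*) y. Since this holds for all x, y, we must have A^* = A^T. Therefore
A^* =
[[-3, 2],
 [1, 2],
 [-3, -2]].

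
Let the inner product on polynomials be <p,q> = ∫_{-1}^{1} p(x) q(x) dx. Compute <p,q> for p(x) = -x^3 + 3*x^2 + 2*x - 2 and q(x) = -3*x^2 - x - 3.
<p,q> = 82/15

Expand the product: p(x)·q(x) = 3*x^5 - 8*x^4 - 6*x^3 - 5*x^2 - 4*x + 6.
∫_{-1}^{1} of each monomial x^k gives [2/(k+1) if k even, 0 if k odd]. Integrating term-by-term (or equivalently evaluating the antiderivative F(x) = x^6/2 - 8*x^5/5 - 3*x^4/2 - 5*x^3/3 - 2*x^2 + 6*x at the endpoints):
  F(1) − F(−1) = -4/15 − (-86/15) = 82/15.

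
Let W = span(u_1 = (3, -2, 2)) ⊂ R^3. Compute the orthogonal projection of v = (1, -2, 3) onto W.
proj_W(v) = (39/17, -26/17, 26/17)

Set up U = [u_1 | ... | u_1] ∈ R^(3×1). The projector onto W = col(U) is P = U (U^T U)^(-1) U^T.
Compute U^T U =
  [17],
and U^T v = (13).
Solve U^T U · c = U^T v for the coefficients: c = (13/17). The projection is proj_W(v) = U c.
Check: (v - proj_W(v)) · u_1 = 0  (should be 0).
Result: proj_W(v) = (39/17, -26/17, 26/17).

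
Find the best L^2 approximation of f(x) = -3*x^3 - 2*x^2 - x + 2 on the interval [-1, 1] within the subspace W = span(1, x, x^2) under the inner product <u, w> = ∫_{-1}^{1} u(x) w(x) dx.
g(x) = -2*x^2 - 14*x/5 + 2

The best approximation g ∈ W is the orthogonal projection of f onto W. Writing g = a_0 + a_1 x + a_2 x^2, the coefficients solve the normal equations G · a = b where
  G_{ij} = <φ_i, φ_j> and b_i = <f, φ_i>, with φ_0 = 1, φ_1 = x, φ_2 = x^2.
G =
  [2, 0, 2/3]
  [0, 2/3, 0]
  [2/3, 0, 2/5],
b = (8/3, -28/15, 8/15).
Solving gives a_0 = 2, a_1 = -14/5, a_2 = -2, so
  g(x) = -2*x^2 - 14*x/5 + 2.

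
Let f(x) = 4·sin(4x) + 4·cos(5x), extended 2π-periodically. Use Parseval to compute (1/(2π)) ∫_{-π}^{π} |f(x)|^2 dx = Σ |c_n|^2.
Σ |c_n|^2 = 16

Expand |f|^2 and use orthogonality of {sin(nx), cos(mx)} on [-π, π]:
  ∫_{-π}^{π} sin(nx)^2 dx = π, ∫ cos(mx)^2 dx = π, and cross terms integrate to 0.
So ∫_{-π}^{π} f(x)^2 dx = 4^2 · π + 4^2 · π = (16 + 16)π.
Divide by 2π: (16 + 16)/2 = 16.
By Parseval, this equals Σ |c_n|^2.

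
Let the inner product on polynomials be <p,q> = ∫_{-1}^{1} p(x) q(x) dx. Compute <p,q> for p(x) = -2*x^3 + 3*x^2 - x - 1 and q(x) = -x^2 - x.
<p,q> = 14/15

Expand the product: p(x)·q(x) = 2*x^5 - x^4 - 2*x^3 + 2*x^2 + x.
∫_{-1}^{1} of each monomial x^k gives [2/(k+1) if k even, 0 if k odd]. Integrating term-by-term (or equivalently evaluating the antiderivative F(x) = x^6/3 - x^5/5 - x^4/2 + 2*x^3/3 + x^2/2 at the endpoints):
  F(1) − F(−1) = 4/5 − (-2/15) = 14/15.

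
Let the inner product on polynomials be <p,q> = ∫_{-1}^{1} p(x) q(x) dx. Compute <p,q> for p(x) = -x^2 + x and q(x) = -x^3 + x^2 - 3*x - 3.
<p,q> = -4/5

Expand the product: p(x)·q(x) = x^5 - 2*x^4 + 4*x^3 - 3*x.
∫_{-1}^{1} of each monomial x^k gives [2/(k+1) if k even, 0 if k odd]. Integrating term-by-term (or equivalently evaluating the antiderivative F(x) = x^6/6 - 2*x^5/5 + x^4 - 3*x^2/2 at the endpoints):
  F(1) − F(−1) = -11/15 − (1/15) = -4/5.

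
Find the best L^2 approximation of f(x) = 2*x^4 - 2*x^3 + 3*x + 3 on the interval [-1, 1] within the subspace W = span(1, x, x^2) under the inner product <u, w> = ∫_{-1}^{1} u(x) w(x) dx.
g(x) = 12*x^2/7 + 9*x/5 + 99/35

The best approximation g ∈ W is the orthogonal projection of f onto W. Writing g = a_0 + a_1 x + a_2 x^2, the coefficients solve the normal equations G · a = b where
  G_{ij} = <φ_i, φ_j> and b_i = <f, φ_i>, with φ_0 = 1, φ_1 = x, φ_2 = x^2.
G =
  [2, 0, 2/3]
  [0, 2/3, 0]
  [2/3, 0, 2/5],
b = (34/5, 6/5, 18/7).
Solving gives a_0 = 99/35, a_1 = 9/5, a_2 = 12/7, so
  g(x) = 12*x^2/7 + 9*x/5 + 99/35.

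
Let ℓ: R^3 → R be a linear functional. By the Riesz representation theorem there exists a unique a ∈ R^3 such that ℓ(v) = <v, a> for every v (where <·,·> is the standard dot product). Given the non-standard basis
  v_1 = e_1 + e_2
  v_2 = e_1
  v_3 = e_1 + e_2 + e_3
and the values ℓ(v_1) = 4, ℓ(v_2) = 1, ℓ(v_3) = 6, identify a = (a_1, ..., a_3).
a = (1, 3, 2)

Write a = (a_1, ..., a_3) in the standard basis. For each basis vector v_i, ℓ(v_i) = <v_i, a> is a linear equation in the a_j's. Collect the n equations into a matrix system V a = ℓ, where row i of V is v_i (expressed in the standard basis). Since V is invertible (lower-triangular with 1s on the diagonal, up to permutation), solve by back-substitution:
  V =
[[1, 1, 0],
 [1, 0, 0],
 [1, 1, 1]]
  V a = (4, 1, 6)
Solving gives a = (1, 3, 2).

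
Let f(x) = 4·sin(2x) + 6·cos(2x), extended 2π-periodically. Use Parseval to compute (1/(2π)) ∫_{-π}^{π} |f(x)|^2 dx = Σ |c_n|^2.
Σ |c_n|^2 = 26

Expand |f|^2 and use orthogonality of {sin(nx), cos(mx)} on [-π, π]:
  ∫_{-π}^{π} sin(nx)^2 dx = π, ∫ cos(mx)^2 dx = π, and cross terms integrate to 0.
So ∫_{-π}^{π} f(x)^2 dx = 4^2 · π + 6^2 · π = (16 + 36)π.
Divide by 2π: (16 + 36)/2 = 26.
By Parseval, this equals Σ |c_n|^2.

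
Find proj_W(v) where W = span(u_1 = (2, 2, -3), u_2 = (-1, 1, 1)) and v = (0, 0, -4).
proj_W(v) = (40/21, 8/21, -52/21)

Set up U = [u_1 | ... | u_2] ∈ R^(3×2). The projector onto W = col(U) is P = U (U^T U)^(-1) U^T.
Compute U^T U =
  [17, -3]
  [-3, 3],
and U^T v = (12, -4).
Solve U^T U · c = U^T v for the coefficients: c = (4/7, -16/21). The projection is proj_W(v) = U c.
Check: (v - proj_W(v)) · u_1 = 0  (should be 0).
Check: (v - proj_W(v)) · u_2 = 0  (should be 0).
Result: proj_W(v) = (40/21, 8/21, -52/21).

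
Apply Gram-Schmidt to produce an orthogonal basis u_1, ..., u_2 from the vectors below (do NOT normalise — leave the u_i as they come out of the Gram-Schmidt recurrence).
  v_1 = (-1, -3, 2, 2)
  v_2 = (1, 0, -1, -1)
Orthogonal basis:
  u_1 = (-1, -3, 2, 2)
  u_2 = (13/18, -5/6, -4/9, -4/9)

Apply the Gram-Schmidt recurrence
  u_1 = v_1
  u_i = v_i − Σ_{j<i} ((v_i · u_j) / (u_j · u_j)) · u_j.

Step by step this gives:
  u_1 = (-1, -3, 2, 2)
  u_2 = (13/18, -5/6, -4/9, -4/9)

Orthogonality check:
  u_2 · u_1 = 0 (should be 0)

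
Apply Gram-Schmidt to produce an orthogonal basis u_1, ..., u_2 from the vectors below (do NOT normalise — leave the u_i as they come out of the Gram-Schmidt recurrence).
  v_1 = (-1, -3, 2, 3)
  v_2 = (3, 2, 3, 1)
Orthogonal basis:
  u_1 = (-1, -3, 2, 3)
  u_2 = (3, 2, 3, 1)

Apply the Gram-Schmidt recurrence
  u_1 = v_1
  u_i = v_i − Σ_{j<i} ((v_i · u_j) / (u_j · u_j)) · u_j.

Step by step this gives:
  u_1 = (-1, -3, 2, 3)
  u_2 = (3, 2, 3, 1)

Orthogonality check:
  u_2 · u_1 = 0 (should be 0)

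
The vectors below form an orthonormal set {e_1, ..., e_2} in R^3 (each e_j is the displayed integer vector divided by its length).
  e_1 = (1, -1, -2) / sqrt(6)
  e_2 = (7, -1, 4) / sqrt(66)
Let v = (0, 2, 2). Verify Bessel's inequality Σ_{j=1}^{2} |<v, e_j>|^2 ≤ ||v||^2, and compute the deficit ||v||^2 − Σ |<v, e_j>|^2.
Σ |<v, e_j>|^2 = 72/11; ||v||^2 = 8; deficit = 16/11

Write each e_j = u_j / sqrt(<u_j, u_j>) where u_j is the displayed integer vector. Then <v, e_j> = <v, u_j> / sqrt(<u_j, u_j>), so |<v, e_j>|^2 = <v, u_j>^2 / <u_j, u_j>.
Coefficients: <v, e_1> = -6/sqrt(6), <v, e_2> = 6/sqrt(66).
Square and sum: Σ |<v, e_j>|^2 = 72/11.
Compute ||v||^2 = v·v = 8.
Deficit = 8 − 72/11 = 16/11 ≥ 0, confirming Bessel's inequality. (The deficit equals ||v − Σ <v,e_j> e_j||^2, the squared distance from v to span{e_j}.)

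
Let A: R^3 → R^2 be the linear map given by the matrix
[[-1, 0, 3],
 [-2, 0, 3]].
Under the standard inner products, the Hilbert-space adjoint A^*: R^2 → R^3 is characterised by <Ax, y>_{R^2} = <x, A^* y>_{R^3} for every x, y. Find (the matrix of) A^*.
A^* = A^T =
[[-1, -2],
 [0, 0],
 [3, 3]]

For real matrices with standard dot products, the defining identity <Ax, y> = <x, A^* y> gives (Ax)^T y = x^T (A^*) y, i.e. x^T A^T y = x^T (A^*) y. Since this holds for all x, y, we must have A^* = A^T. Therefore
A^* =
[[-1, -2],
 [0, 0],
 [3, 3]].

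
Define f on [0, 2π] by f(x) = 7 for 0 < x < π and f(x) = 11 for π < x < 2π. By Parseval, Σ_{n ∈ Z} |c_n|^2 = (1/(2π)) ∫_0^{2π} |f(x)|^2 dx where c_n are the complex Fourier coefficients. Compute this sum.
Σ |c_n|^2 = 85

Parseval equates the L^2 energy of f (normalised by 1/(2π)) with the ℓ^2 sum of its Fourier coefficients: (1/(2π)) ∫_0^{2π} |f|^2 = Σ |c_n|^2.
Compute the left side: (1/(2π)) [∫_0^π 7^2 dx + ∫_π^{2π} 11^2 dx] = (1/(2π)) · (49π + 121π) = (49 + 121)/2 = 85.
So Σ_{n ∈ Z} |c_n|^2 = 85.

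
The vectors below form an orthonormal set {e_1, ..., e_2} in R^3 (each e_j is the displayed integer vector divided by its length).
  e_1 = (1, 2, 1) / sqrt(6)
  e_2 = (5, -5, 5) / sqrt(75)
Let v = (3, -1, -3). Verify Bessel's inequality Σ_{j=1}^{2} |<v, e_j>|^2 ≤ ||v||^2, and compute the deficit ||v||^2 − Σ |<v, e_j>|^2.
Σ |<v, e_j>|^2 = 1; ||v||^2 = 19; deficit = 18

Write each e_j = u_j / sqrt(<u_j, u_j>) where u_j is the displayed integer vector. Then <v, e_j> = <v, u_j> / sqrt(<u_j, u_j>), so |<v, e_j>|^2 = <v, u_j>^2 / <u_j, u_j>.
Coefficients: <v, e_1> = -2/sqrt(6), <v, e_2> = 5/sqrt(75).
Square and sum: Σ |<v, e_j>|^2 = 1.
Compute ||v||^2 = v·v = 19.
Deficit = 19 − 1 = 18 ≥ 0, confirming Bessel's inequality. (The deficit equals ||v − Σ <v,e_j> e_j||^2, the squared distance from v to span{e_j}.)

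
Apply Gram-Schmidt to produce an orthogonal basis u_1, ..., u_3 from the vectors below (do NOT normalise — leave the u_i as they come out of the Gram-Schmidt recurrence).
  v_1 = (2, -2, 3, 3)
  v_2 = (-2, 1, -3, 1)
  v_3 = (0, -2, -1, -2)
Orthogonal basis:
  u_1 = (2, -2, 3, 3)
  u_2 = (-14/13, 1/13, -21/13, 31/13)
  u_3 = (1/123, -290/123, -81/82, -145/246)

Apply the Gram-Schmidt recurrence
  u_1 = v_1
  u_i = v_i − Σ_{j<i} ((v_i · u_j) / (u_j · u_j)) · u_j.

Step by step this gives:
  u_1 = (2, -2, 3, 3)
  u_2 = (-14/13, 1/13, -21/13, 31/13)
  u_3 = (1/123, -290/123, -81/82, -145/246)

Orthogonality check:
  u_2 · u_1 = 0 (should be 0)
  u_3 · u_1 = 0 (should be 0)
  u_3 · u_2 = 0 (should be 0)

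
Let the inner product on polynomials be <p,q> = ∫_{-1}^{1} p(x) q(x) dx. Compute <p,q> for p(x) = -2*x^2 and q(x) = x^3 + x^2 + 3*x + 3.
<p,q> = -24/5

Expand the product: p(x)·q(x) = -2*x^5 - 2*x^4 - 6*x^3 - 6*x^2.
∫_{-1}^{1} of each monomial x^k gives [2/(k+1) if k even, 0 if k odd]. Integrating term-by-term (or equivalently evaluating the antiderivative F(x) = -x^6/3 - 2*x^5/5 - 3*x^4/2 - 2*x^3 at the endpoints):
  F(1) − F(−1) = -127/30 − (17/30) = -24/5.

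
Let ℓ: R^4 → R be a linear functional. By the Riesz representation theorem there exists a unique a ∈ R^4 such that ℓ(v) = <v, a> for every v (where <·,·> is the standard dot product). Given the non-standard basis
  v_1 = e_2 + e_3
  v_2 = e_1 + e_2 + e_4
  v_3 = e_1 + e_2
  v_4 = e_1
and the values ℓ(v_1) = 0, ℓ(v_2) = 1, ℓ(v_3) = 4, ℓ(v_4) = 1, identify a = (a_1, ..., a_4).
a = (1, 3, -3, -3)

Write a = (a_1, ..., a_4) in the standard basis. For each basis vector v_i, ℓ(v_i) = <v_i, a> is a linear equation in the a_j's. Collect the n equations into a matrix system V a = ℓ, where row i of V is v_i (expressed in the standard basis). Since V is invertible (lower-triangular with 1s on the diagonal, up to permutation), solve by back-substitution:
  V =
[[0, 1, 1, 0],
 [1, 1, 0, 1],
 [1, 1, 0, 0],
 [1, 0, 0, 0]]
  V a = (0, 1, 4, 1)
Solving gives a = (1, 3, -3, -3).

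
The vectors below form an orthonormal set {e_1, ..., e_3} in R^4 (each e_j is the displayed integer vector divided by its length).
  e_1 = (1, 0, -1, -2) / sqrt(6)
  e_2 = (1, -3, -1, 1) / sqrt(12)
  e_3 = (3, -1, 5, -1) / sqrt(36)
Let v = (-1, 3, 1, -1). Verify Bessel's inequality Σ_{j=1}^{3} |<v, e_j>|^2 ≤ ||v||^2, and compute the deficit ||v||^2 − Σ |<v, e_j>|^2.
Σ |<v, e_j>|^2 = 12; ||v||^2 = 12; deficit = 0

Write each e_j = u_j / sqrt(<u_j, u_j>) where u_j is the displayed integer vector. Then <v, e_j> = <v, u_j> / sqrt(<u_j, u_j>), so |<v, e_j>|^2 = <v, u_j>^2 / <u_j, u_j>.
Coefficients: <v, e_1> = 0/sqrt(6), <v, e_2> = -12/sqrt(12), <v, e_3> = 0/sqrt(36).
Square and sum: Σ |<v, e_j>|^2 = 12.
Compute ||v||^2 = v·v = 12.
Deficit = 12 − 12 = 0 ≥ 0, confirming Bessel's inequality. (The deficit equals ||v − Σ <v,e_j> e_j||^2, the squared distance from v to span{e_j}.)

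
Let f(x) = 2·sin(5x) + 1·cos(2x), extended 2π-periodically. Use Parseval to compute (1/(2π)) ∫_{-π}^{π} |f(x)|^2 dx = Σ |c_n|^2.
Σ |c_n|^2 = 5/2

Expand |f|^2 and use orthogonality of {sin(nx), cos(mx)} on [-π, π]:
  ∫_{-π}^{π} sin(nx)^2 dx = π, ∫ cos(mx)^2 dx = π, and cross terms integrate to 0.
So ∫_{-π}^{π} f(x)^2 dx = 2^2 · π + 1^2 · π = (4 + 1)π.
Divide by 2π: (4 + 1)/2 = 5/2.
By Parseval, this equals Σ |c_n|^2.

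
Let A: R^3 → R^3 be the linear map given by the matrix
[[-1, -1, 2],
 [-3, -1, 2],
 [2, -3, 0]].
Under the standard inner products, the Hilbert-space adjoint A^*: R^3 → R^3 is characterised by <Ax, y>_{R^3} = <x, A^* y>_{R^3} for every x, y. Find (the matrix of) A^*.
A^* = A^T =
[[-1, -3, 2],
 [-1, -1, -3],
 [2, 2, 0]]

For real matrices with standard dot products, the defining identity <Ax, y> = <x, A^* y> gives (Ax)^T y = x^T (A^*) y, i.e. x^T A^T y = x^T (A^*) y. Since this holds for all x, y, we must have A^* = A^T. Therefore
A^* =
[[-1, -3, 2],
 [-1, -1, -3],
 [2, 2, 0]].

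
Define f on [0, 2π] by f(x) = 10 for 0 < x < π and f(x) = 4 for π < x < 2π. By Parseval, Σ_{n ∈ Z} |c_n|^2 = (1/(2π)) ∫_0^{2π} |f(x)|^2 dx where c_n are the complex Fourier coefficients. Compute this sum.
Σ |c_n|^2 = 58

Parseval equates the L^2 energy of f (normalised by 1/(2π)) with the ℓ^2 sum of its Fourier coefficients: (1/(2π)) ∫_0^{2π} |f|^2 = Σ |c_n|^2.
Compute the left side: (1/(2π)) [∫_0^π 10^2 dx + ∫_π^{2π} 4^2 dx] = (1/(2π)) · (100π + 16π) = (100 + 16)/2 = 58.
So Σ_{n ∈ Z} |c_n|^2 = 58.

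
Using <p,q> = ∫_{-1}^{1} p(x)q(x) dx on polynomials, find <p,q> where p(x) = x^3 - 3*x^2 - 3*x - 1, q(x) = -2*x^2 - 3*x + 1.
<p,q> = 68/15

Expand the product: p(x)·q(x) = -2*x^5 + 3*x^4 + 16*x^3 + 8*x^2 - 1.
∫_{-1}^{1} of each monomial x^k gives [2/(k+1) if k even, 0 if k odd]. Integrating term-by-term (or equivalently evaluating the antiderivative F(x) = -x^6/3 + 3*x^5/5 + 4*x^4 + 8*x^3/3 - x at the endpoints):
  F(1) − F(−1) = 89/15 − (7/5) = 68/15.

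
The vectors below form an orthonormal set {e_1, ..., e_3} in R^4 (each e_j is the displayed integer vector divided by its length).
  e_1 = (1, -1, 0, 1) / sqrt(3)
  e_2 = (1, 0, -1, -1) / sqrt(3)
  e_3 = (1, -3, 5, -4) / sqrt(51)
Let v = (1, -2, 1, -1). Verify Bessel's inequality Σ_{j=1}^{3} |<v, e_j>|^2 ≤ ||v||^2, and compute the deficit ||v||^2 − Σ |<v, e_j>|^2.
Σ |<v, e_j>|^2 = 341/51; ||v||^2 = 7; deficit = 16/51

Write each e_j = u_j / sqrt(<u_j, u_j>) where u_j is the displayed integer vector. Then <v, e_j> = <v, u_j> / sqrt(<u_j, u_j>), so |<v, e_j>|^2 = <v, u_j>^2 / <u_j, u_j>.
Coefficients: <v, e_1> = 2/sqrt(3), <v, e_2> = 1/sqrt(3), <v, e_3> = 16/sqrt(51).
Square and sum: Σ |<v, e_j>|^2 = 341/51.
Compute ||v||^2 = v·v = 7.
Deficit = 7 − 341/51 = 16/51 ≥ 0, confirming Bessel's inequality. (The deficit equals ||v − Σ <v,e_j> e_j||^2, the squared distance from v to span{e_j}.)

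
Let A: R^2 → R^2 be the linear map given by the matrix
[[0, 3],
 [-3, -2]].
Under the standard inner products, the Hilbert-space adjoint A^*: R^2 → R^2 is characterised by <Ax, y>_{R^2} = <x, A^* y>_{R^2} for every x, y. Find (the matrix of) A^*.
A^* = A^T =
[[0, -3],
 [3, -2]]

For real matrices with standard dot products, the defining identity <Ax, y> = <x, A^* y> gives (Ax)^T y = x^T (A^*) y, i.e. x^T A^T y = x^T (A^*) y. Since this holds for all x, y, we must have A^* = A^T. Therefore
A^* =
[[0, -3],
 [3, -2]].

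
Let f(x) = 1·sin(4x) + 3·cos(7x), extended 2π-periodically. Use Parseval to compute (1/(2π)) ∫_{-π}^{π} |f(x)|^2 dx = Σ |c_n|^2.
Σ |c_n|^2 = 5

Expand |f|^2 and use orthogonality of {sin(nx), cos(mx)} on [-π, π]:
  ∫_{-π}^{π} sin(nx)^2 dx = π, ∫ cos(mx)^2 dx = π, and cross terms integrate to 0.
So ∫_{-π}^{π} f(x)^2 dx = 1^2 · π + 3^2 · π = (1 + 9)π.
Divide by 2π: (1 + 9)/2 = 5.
By Parseval, this equals Σ |c_n|^2.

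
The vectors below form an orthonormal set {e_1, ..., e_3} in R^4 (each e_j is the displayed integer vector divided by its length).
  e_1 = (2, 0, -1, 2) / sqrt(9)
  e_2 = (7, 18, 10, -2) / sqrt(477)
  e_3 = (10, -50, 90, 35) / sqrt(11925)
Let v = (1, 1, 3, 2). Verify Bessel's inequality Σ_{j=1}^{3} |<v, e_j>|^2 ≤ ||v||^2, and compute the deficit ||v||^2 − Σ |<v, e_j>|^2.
Σ |<v, e_j>|^2 = 14; ||v||^2 = 15; deficit = 1

Write each e_j = u_j / sqrt(<u_j, u_j>) where u_j is the displayed integer vector. Then <v, e_j> = <v, u_j> / sqrt(<u_j, u_j>), so |<v, e_j>|^2 = <v, u_j>^2 / <u_j, u_j>.
Coefficients: <v, e_1> = 3/sqrt(9), <v, e_2> = 51/sqrt(477), <v, e_3> = 300/sqrt(11925).
Square and sum: Σ |<v, e_j>|^2 = 14.
Compute ||v||^2 = v·v = 15.
Deficit = 15 − 14 = 1 ≥ 0, confirming Bessel's inequality. (The deficit equals ||v − Σ <v,e_j> e_j||^2, the squared distance from v to span{e_j}.)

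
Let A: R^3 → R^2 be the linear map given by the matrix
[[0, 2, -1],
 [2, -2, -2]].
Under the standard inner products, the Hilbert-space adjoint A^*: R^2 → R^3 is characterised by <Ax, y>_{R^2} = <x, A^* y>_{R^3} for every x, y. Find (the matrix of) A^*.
A^* = A^T =
[[0, 2],
 [2, -2],
 [-1, -2]]

For real matrices with standard dot products, the defining identity <Ax, y> = <x, A^* y> gives (Ax)^T y = x^T (A^*) y, i.e. x^T A^T y = x^T (A^*) y. Since this holds for all x, y, we must have A^* = A^T. Therefore
A^* =
[[0, 2],
 [2, -2],
 [-1, -2]].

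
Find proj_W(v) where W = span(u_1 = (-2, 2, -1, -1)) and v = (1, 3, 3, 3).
proj_W(v) = (2/5, -2/5, 1/5, 1/5)

Set up U = [u_1 | ... | u_1] ∈ R^(4×1). The projector onto W = col(U) is P = U (U^T U)^(-1) U^T.
Compute U^T U =
  [10],
and U^T v = (-2).
Solve U^T U · c = U^T v for the coefficients: c = (-1/5). The projection is proj_W(v) = U c.
Check: (v - proj_W(v)) · u_1 = 0  (should be 0).
Result: proj_W(v) = (2/5, -2/5, 1/5, 1/5).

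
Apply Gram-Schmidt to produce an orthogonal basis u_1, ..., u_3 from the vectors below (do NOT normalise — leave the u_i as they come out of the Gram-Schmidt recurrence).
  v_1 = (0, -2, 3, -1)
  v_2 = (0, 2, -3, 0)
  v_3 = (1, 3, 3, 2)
Orthogonal basis:
  u_1 = (0, -2, 3, -1)
  u_2 = (0, 1/7, -3/14, -13/14)
  u_3 = (1, 45/13, 30/13, 0)

Apply the Gram-Schmidt recurrence
  u_1 = v_1
  u_i = v_i − Σ_{j<i} ((v_i · u_j) / (u_j · u_j)) · u_j.

Step by step this gives:
  u_1 = (0, -2, 3, -1)
  u_2 = (0, 1/7, -3/14, -13/14)
  u_3 = (1, 45/13, 30/13, 0)

Orthogonality check:
  u_2 · u_1 = 0 (should be 0)
  u_3 · u_1 = 0 (should be 0)
  u_3 · u_2 = 0 (should be 0)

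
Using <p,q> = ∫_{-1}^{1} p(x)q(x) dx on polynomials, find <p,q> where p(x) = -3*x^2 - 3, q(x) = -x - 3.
<p,q> = 24

Expand the product: p(x)·q(x) = 3*x^3 + 9*x^2 + 3*x + 9.
∫_{-1}^{1} of each monomial x^k gives [2/(k+1) if k even, 0 if k odd]. Integrating term-by-term (or equivalently evaluating the antiderivative F(x) = 3*x^4/4 + 3*x^3 + 3*x^2/2 + 9*x at the endpoints):
  F(1) − F(−1) = 57/4 − (-39/4) = 24.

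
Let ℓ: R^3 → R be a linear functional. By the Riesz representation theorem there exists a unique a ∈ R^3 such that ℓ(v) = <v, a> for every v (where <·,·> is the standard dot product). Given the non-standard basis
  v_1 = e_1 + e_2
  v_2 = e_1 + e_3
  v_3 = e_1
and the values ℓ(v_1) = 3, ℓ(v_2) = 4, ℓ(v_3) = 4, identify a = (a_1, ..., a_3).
a = (4, -1, 0)

Write a = (a_1, ..., a_3) in the standard basis. For each basis vector v_i, ℓ(v_i) = <v_i, a> is a linear equation in the a_j's. Collect the n equations into a matrix system V a = ℓ, where row i of V is v_i (expressed in the standard basis). Since V is invertible (lower-triangular with 1s on the diagonal, up to permutation), solve by back-substitution:
  V =
[[1, 1, 0],
 [1, 0, 1],
 [1, 0, 0]]
  V a = (3, 4, 4)
Solving gives a = (4, -1, 0).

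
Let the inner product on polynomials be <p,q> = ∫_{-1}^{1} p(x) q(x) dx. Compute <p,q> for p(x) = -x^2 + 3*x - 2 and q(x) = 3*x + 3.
<p,q> = -8

Expand the product: p(x)·q(x) = -3*x^3 + 6*x^2 + 3*x - 6.
∫_{-1}^{1} of each monomial x^k gives [2/(k+1) if k even, 0 if k odd]. Integrating term-by-term (or equivalently evaluating the antiderivative F(x) = -3*x^4/4 + 2*x^3 + 3*x^2/2 - 6*x at the endpoints):
  F(1) − F(−1) = -13/4 − (19/4) = -8.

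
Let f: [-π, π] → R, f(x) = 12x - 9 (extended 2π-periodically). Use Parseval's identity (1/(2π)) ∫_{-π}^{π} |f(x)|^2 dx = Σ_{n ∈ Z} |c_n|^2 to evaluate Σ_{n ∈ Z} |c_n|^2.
Σ |c_n|^2 = 48π^2 + 81

Expand and integrate term by term over [-π, π]:
  ∫ (12x)^2 dx = 144·(2π^3/3); ∫ 2·12·(-9)·x dx = 0 (odd integrand); ∫ (-9)^2 dx = 81·2π.
So (1/(2π)) ∫_{-π}^{π} (12x - 9)^2 dx = 144π^2/3 + 81 = 48π^2 + 81.
Parseval ⇒ Σ |c_n|^2 = 48π^2 + 81.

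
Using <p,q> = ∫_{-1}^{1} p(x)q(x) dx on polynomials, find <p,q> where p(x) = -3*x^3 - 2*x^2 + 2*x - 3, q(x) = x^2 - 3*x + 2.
<p,q> = -268/15

Expand the product: p(x)·q(x) = -3*x^5 + 7*x^4 + 2*x^3 - 13*x^2 + 13*x - 6.
∫_{-1}^{1} of each monomial x^k gives [2/(k+1) if k even, 0 if k odd]. Integrating term-by-term (or equivalently evaluating the antiderivative F(x) = -x^6/2 + 7*x^5/5 + x^4/2 - 13*x^3/3 + 13*x^2/2 - 6*x at the endpoints):
  F(1) − F(−1) = -73/30 − (463/30) = -268/15.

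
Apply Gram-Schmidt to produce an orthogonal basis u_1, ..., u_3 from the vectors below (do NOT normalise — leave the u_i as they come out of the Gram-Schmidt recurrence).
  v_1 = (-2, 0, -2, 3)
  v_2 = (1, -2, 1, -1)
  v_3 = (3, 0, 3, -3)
Orthogonal basis:
  u_1 = (-2, 0, -2, 3)
  u_2 = (3/17, -2, 3/17, 4/17)
  u_3 = (18/35, 6/35, 18/35, 24/35)

Apply the Gram-Schmidt recurrence
  u_1 = v_1
  u_i = v_i − Σ_{j<i} ((v_i · u_j) / (u_j · u_j)) · u_j.

Step by step this gives:
  u_1 = (-2, 0, -2, 3)
  u_2 = (3/17, -2, 3/17, 4/17)
  u_3 = (18/35, 6/35, 18/35, 24/35)

Orthogonality check:
  u_2 · u_1 = 0 (should be 0)
  u_3 · u_1 = 0 (should be 0)
  u_3 · u_2 = 0 (should be 0)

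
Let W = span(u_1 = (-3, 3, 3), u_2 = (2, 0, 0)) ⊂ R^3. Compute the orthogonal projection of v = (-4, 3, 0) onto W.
proj_W(v) = (-4, 3/2, 3/2)

Set up U = [u_1 | ... | u_2] ∈ R^(3×2). The projector onto W = col(U) is P = U (U^T U)^(-1) U^T.
Compute U^T U =
  [27, -6]
  [-6, 4],
and U^T v = (21, -8).
Solve U^T U · c = U^T v for the coefficients: c = (1/2, -5/4). The projection is proj_W(v) = U c.
Check: (v - proj_W(v)) · u_1 = 0  (should be 0).
Check: (v - proj_W(v)) · u_2 = 0  (should be 0).
Result: proj_W(v) = (-4, 3/2, 3/2).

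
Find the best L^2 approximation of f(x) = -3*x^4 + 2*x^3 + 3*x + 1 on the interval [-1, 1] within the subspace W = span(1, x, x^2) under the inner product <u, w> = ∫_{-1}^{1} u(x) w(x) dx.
g(x) = -18*x^2/7 + 21*x/5 + 44/35

The best approximation g ∈ W is the orthogonal projection of f onto W. Writing g = a_0 + a_1 x + a_2 x^2, the coefficients solve the normal equations G · a = b where
  G_{ij} = <φ_i, φ_j> and b_i = <f, φ_i>, with φ_0 = 1, φ_1 = x, φ_2 = x^2.
G =
  [2, 0, 2/3]
  [0, 2/3, 0]
  [2/3, 0, 2/5],
b = (4/5, 14/5, -4/21).
Solving gives a_0 = 44/35, a_1 = 21/5, a_2 = -18/7, so
  g(x) = -18*x^2/7 + 21*x/5 + 44/35.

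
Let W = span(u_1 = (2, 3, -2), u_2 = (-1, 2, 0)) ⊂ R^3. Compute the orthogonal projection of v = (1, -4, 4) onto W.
proj_W(v) = (-9/23, -108/23, 36/23)

Set up U = [u_1 | ... | u_2] ∈ R^(3×2). The projector onto W = col(U) is P = U (U^T U)^(-1) U^T.
Compute U^T U =
  [17, 4]
  [4, 5],
and U^T v = (-18, -9).
Solve U^T U · c = U^T v for the coefficients: c = (-18/23, -27/23). The projection is proj_W(v) = U c.
Check: (v - proj_W(v)) · u_1 = 0  (should be 0).
Check: (v - proj_W(v)) · u_2 = 0  (should be 0).
Result: proj_W(v) = (-9/23, -108/23, 36/23).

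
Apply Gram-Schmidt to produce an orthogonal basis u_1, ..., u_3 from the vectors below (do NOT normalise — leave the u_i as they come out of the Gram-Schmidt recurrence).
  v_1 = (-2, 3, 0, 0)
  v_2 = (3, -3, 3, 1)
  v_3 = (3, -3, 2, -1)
Orthogonal basis:
  u_1 = (-2, 3, 0, 0)
  u_2 = (9/13, 6/13, 3, 1)
  u_3 = (45/139, 30/139, 56/139, -213/139)

Apply the Gram-Schmidt recurrence
  u_1 = v_1
  u_i = v_i − Σ_{j<i} ((v_i · u_j) / (u_j · u_j)) · u_j.

Step by step this gives:
  u_1 = (-2, 3, 0, 0)
  u_2 = (9/13, 6/13, 3, 1)
  u_3 = (45/139, 30/139, 56/139, -213/139)

Orthogonality check:
  u_2 · u_1 = 0 (should be 0)
  u_3 · u_1 = 0 (should be 0)
  u_3 · u_2 = 0 (should be 0)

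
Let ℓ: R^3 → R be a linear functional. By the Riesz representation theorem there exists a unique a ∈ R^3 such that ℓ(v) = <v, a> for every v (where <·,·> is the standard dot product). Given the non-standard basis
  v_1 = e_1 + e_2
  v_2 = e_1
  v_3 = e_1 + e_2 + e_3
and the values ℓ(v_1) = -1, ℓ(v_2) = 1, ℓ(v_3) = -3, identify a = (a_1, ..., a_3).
a = (1, -2, -2)

Write a = (a_1, ..., a_3) in the standard basis. For each basis vector v_i, ℓ(v_i) = <v_i, a> is a linear equation in the a_j's. Collect the n equations into a matrix system V a = ℓ, where row i of V is v_i (expressed in the standard basis). Since V is invertible (lower-triangular with 1s on the diagonal, up to permutation), solve by back-substitution:
  V =
[[1, 1, 0],
 [1, 0, 0],
 [1, 1, 1]]
  V a = (-1, 1, -3)
Solving gives a = (1, -2, -2).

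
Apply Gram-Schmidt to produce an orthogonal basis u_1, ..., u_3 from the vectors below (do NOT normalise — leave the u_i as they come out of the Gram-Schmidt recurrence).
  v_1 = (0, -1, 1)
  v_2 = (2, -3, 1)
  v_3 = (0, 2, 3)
Orthogonal basis:
  u_1 = (0, -1, 1)
  u_2 = (2, -1, -1)
  u_3 = (5/3, 5/3, 5/3)

Apply the Gram-Schmidt recurrence
  u_1 = v_1
  u_i = v_i − Σ_{j<i} ((v_i · u_j) / (u_j · u_j)) · u_j.

Step by step this gives:
  u_1 = (0, -1, 1)
  u_2 = (2, -1, -1)
  u_3 = (5/3, 5/3, 5/3)

Orthogonality check:
  u_2 · u_1 = 0 (should be 0)
  u_3 · u_1 = 0 (should be 0)
  u_3 · u_2 = 0 (should be 0)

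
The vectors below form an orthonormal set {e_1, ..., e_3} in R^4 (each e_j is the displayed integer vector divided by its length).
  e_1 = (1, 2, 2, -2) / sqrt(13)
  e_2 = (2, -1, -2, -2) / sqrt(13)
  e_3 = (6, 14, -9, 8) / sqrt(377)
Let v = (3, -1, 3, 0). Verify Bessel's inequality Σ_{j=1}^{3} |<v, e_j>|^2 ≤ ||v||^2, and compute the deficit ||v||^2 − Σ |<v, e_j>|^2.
Σ |<v, e_j>|^2 = 1979/377; ||v||^2 = 19; deficit = 5184/377

Write each e_j = u_j / sqrt(<u_j, u_j>) where u_j is the displayed integer vector. Then <v, e_j> = <v, u_j> / sqrt(<u_j, u_j>), so |<v, e_j>|^2 = <v, u_j>^2 / <u_j, u_j>.
Coefficients: <v, e_1> = 7/sqrt(13), <v, e_2> = 1/sqrt(13), <v, e_3> = -23/sqrt(377).
Square and sum: Σ |<v, e_j>|^2 = 1979/377.
Compute ||v||^2 = v·v = 19.
Deficit = 19 − 1979/377 = 5184/377 ≥ 0, confirming Bessel's inequality. (The deficit equals ||v − Σ <v,e_j> e_j||^2, the squared distance from v to span{e_j}.)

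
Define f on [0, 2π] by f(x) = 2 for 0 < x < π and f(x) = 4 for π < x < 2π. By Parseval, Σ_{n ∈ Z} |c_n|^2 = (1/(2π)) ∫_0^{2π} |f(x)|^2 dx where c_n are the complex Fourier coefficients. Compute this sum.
Σ |c_n|^2 = 10

Parseval equates the L^2 energy of f (normalised by 1/(2π)) with the ℓ^2 sum of its Fourier coefficients: (1/(2π)) ∫_0^{2π} |f|^2 = Σ |c_n|^2.
Compute the left side: (1/(2π)) [∫_0^π 2^2 dx + ∫_π^{2π} 4^2 dx] = (1/(2π)) · (4π + 16π) = (4 + 16)/2 = 10.
So Σ_{n ∈ Z} |c_n|^2 = 10.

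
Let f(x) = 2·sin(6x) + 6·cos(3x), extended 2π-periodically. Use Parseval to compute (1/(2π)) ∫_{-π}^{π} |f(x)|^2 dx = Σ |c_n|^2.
Σ |c_n|^2 = 20

Expand |f|^2 and use orthogonality of {sin(nx), cos(mx)} on [-π, π]:
  ∫_{-π}^{π} sin(nx)^2 dx = π, ∫ cos(mx)^2 dx = π, and cross terms integrate to 0.
So ∫_{-π}^{π} f(x)^2 dx = 2^2 · π + 6^2 · π = (4 + 36)π.
Divide by 2π: (4 + 36)/2 = 20.
By Parseval, this equals Σ |c_n|^2.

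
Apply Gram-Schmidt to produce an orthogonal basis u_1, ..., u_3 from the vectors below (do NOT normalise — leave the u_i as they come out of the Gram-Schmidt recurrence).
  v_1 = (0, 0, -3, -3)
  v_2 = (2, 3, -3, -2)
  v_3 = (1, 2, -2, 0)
Orthogonal basis:
  u_1 = (0, 0, -3, -3)
  u_2 = (2, 3, -1/2, 1/2)
  u_3 = (-1/3, 0, -2/3, 2/3)

Apply the Gram-Schmidt recurrence
  u_1 = v_1
  u_i = v_i − Σ_{j<i} ((v_i · u_j) / (u_j · u_j)) · u_j.

Step by step this gives:
  u_1 = (0, 0, -3, -3)
  u_2 = (2, 3, -1/2, 1/2)
  u_3 = (-1/3, 0, -2/3, 2/3)

Orthogonality check:
  u_2 · u_1 = 0 (should be 0)
  u_3 · u_1 = 0 (should be 0)
  u_3 · u_2 = 0 (should be 0)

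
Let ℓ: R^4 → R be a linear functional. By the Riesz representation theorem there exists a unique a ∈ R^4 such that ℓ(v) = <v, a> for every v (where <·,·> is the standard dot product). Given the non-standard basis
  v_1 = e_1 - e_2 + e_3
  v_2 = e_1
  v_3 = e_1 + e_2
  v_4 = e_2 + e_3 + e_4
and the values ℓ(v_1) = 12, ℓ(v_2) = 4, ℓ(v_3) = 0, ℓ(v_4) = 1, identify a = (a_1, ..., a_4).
a = (4, -4, 4, 1)

Write a = (a_1, ..., a_4) in the standard basis. For each basis vector v_i, ℓ(v_i) = <v_i, a> is a linear equation in the a_j's. Collect the n equations into a matrix system V a = ℓ, where row i of V is v_i (expressed in the standard basis). Since V is invertible (lower-triangular with 1s on the diagonal, up to permutation), solve by back-substitution:
  V =
[[1, -1, 1, 0],
 [1, 0, 0, 0],
 [1, 1, 0, 0],
 [0, 1, 1, 1]]
  V a = (12, 4, 0, 1)
Solving gives a = (4, -4, 4, 1).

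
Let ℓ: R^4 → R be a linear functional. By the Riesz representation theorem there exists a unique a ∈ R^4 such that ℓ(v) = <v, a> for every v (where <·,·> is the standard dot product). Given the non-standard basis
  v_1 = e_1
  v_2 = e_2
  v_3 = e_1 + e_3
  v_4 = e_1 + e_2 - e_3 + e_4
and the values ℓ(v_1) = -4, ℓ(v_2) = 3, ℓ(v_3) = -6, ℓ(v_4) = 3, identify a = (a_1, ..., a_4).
a = (-4, 3, -2, 2)

Write a = (a_1, ..., a_4) in the standard basis. For each basis vector v_i, ℓ(v_i) = <v_i, a> is a linear equation in the a_j's. Collect the n equations into a matrix system V a = ℓ, where row i of V is v_i (expressed in the standard basis). Since V is invertible (lower-triangular with 1s on the diagonal, up to permutation), solve by back-substitution:
  V =
[[1, 0, 0, 0],
 [0, 1, 0, 0],
 [1, 0, 1, 0],
 [1, 1, -1, 1]]
  V a = (-4, 3, -6, 3)
Solving gives a = (-4, 3, -2, 2).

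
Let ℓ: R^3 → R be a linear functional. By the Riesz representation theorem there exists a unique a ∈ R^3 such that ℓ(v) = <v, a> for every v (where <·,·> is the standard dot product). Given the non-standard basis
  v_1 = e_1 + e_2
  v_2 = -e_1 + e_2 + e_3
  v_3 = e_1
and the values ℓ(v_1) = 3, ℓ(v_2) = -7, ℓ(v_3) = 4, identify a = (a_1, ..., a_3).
a = (4, -1, -2)

Write a = (a_1, ..., a_3) in the standard basis. For each basis vector v_i, ℓ(v_i) = <v_i, a> is a linear equation in the a_j's. Collect the n equations into a matrix system V a = ℓ, where row i of V is v_i (expressed in the standard basis). Since V is invertible (lower-triangular with 1s on the diagonal, up to permutation), solve by back-substitution:
  V =
[[1, 1, 0],
 [-1, 1, 1],
 [1, 0, 0]]
  V a = (3, -7, 4)
Solving gives a = (4, -1, -2).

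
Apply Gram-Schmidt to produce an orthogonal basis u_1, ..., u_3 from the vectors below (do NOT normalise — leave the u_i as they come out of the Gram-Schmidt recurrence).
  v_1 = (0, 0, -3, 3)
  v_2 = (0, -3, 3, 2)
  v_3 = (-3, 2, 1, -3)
Orthogonal basis:
  u_1 = (0, 0, -3, 3)
  u_2 = (0, -3, 5/2, 5/2)
  u_3 = (-3, 20/43, 12/43, 12/43)

Apply the Gram-Schmidt recurrence
  u_1 = v_1
  u_i = v_i − Σ_{j<i} ((v_i · u_j) / (u_j · u_j)) · u_j.

Step by step this gives:
  u_1 = (0, 0, -3, 3)
  u_2 = (0, -3, 5/2, 5/2)
  u_3 = (-3, 20/43, 12/43, 12/43)

Orthogonality check:
  u_2 · u_1 = 0 (should be 0)
  u_3 · u_1 = 0 (should be 0)
  u_3 · u_2 = 0 (should be 0)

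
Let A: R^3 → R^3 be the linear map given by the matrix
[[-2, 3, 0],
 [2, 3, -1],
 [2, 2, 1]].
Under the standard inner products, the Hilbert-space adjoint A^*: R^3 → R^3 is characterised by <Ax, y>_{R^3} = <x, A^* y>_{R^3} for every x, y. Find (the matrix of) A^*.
A^* = A^T =
[[-2, 2, 2],
 [3, 3, 2],
 [0, -1, 1]]

For real matrices with standard dot products, the defining identity <Ax, y> = <x, A^* y> gives (Ax)^T y = x^T (A^*) y, i.e. x^T A^T y = x^T (A^*) y. Since this holds for all x, y, we must have A^* = A^T. Therefore
A^* =
[[-2, 2, 2],
 [3, 3, 2],
 [0, -1, 1]].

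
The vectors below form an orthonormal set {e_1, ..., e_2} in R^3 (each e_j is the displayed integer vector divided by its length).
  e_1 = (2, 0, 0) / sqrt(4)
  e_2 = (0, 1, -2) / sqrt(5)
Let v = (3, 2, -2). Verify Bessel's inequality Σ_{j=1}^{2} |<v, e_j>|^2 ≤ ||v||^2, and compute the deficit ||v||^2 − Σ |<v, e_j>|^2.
Σ |<v, e_j>|^2 = 81/5; ||v||^2 = 17; deficit = 4/5

Write each e_j = u_j / sqrt(<u_j, u_j>) where u_j is the displayed integer vector. Then <v, e_j> = <v, u_j> / sqrt(<u_j, u_j>), so |<v, e_j>|^2 = <v, u_j>^2 / <u_j, u_j>.
Coefficients: <v, e_1> = 6/sqrt(4), <v, e_2> = 6/sqrt(5).
Square and sum: Σ |<v, e_j>|^2 = 81/5.
Compute ||v||^2 = v·v = 17.
Deficit = 17 − 81/5 = 4/5 ≥ 0, confirming Bessel's inequality. (The deficit equals ||v − Σ <v,e_j> e_j||^2, the squared distance from v to span{e_j}.)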